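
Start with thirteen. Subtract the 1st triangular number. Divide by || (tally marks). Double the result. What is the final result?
Convert thirteen (English words) → 13 (decimal)
Start: 13
Convert the 1st triangular number (triangular index) → 1×2/2 = 1 (decimal)
13 - 1 = 12
Convert || (tally marks) → 2 (decimal)
12 ÷ 2 = 6
6 × 2 = 12
12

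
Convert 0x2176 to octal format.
Convert 0x2176 (hexadecimal) → 2×4096 + 1×256 + 7×16 + 6 = 8566 (decimal)
Convert 8566 (decimal) → 8566 = 2×4096 + 5×64 + 6×8 + 6 → 0o20566 (octal)
0o20566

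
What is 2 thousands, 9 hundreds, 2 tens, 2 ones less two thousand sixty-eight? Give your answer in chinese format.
Convert 2 thousands, 9 hundreds, 2 tens, 2 ones (place-value notation) → 2×1000 + 9×100 + 2×10 + 2 = 2922 (decimal)
Convert two thousand sixty-eight (English words) → 2×1000 + 68 = 2068 (decimal)
Compute 2922 - 2068 = 854
Convert 854 (decimal) → 854 = 8×100 + 5×10 + 4 → 八百五十四 (Chinese numeral)
八百五十四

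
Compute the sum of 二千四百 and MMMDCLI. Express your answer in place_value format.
Convert 二千四百 (Chinese numeral) → 2×1000 + 4×100 = 2400 (decimal)
Convert MMMDCLI (Roman numeral) → 1000 + 1000 + 1000 + 500 + 100 + 50 + 1 = 3651 (decimal)
Compute 2400 + 3651 = 6051
Convert 6051 (decimal) → 6051 = 6×1000 + 5×10 + 1 → 6 thousands, 5 tens, 1 one (place-value notation)
6 thousands, 5 tens, 1 one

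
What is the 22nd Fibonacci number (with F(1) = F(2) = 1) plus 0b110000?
The 22nd Fibonacci number (with F(1) = F(2) = 1) = 17711
Convert 0b110000 (binary) → 32 + 16 = 48 (decimal)
Compute 17711 + 48 = 17759
17759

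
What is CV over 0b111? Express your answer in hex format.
Convert CV (Roman numeral) → 100 + 5 = 105 (decimal)
Convert 0b111 (binary) → 4 + 2 + 1 = 7 (decimal)
Compute 105 ÷ 7 = 15
Convert 15 (decimal) → 0xF (hexadecimal)
0xF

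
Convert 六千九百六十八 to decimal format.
Convert 六千九百六十八 (Chinese numeral) → 6×1000 + 9×100 + 6×10 + 8 = 6968 (decimal)
6968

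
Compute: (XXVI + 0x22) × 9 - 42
Convert XXVI (Roman numeral) → 10 + 10 + 5 + 1 = 26 (decimal)
Convert 0x22 (hexadecimal) → 2×16 + 2 = 34 (decimal)
Expression in decimal: (26 + 34) × 9 - 42
Parentheses first: 26 + 34 = 60
Multiply: 60 × 9 = 540
Subtract: 540 - 42 = 498
498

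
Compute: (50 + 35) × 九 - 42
Convert 九 (Chinese numeral) → 9 (decimal)
Expression in decimal: (50 + 35) × 9 - 42
Parentheses first: 50 + 35 = 85
Multiply: 85 × 9 = 765
Subtract: 765 - 42 = 723
723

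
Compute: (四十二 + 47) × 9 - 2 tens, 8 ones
Convert 四十二 (Chinese numeral) → 4×10 + 2 = 42 (decimal)
Convert 2 tens, 8 ones (place-value notation) → 2×10 + 8 = 28 (decimal)
Expression in decimal: (42 + 47) × 9 - 28
Parentheses first: 42 + 47 = 89
Multiply: 89 × 9 = 801
Subtract: 801 - 28 = 773
773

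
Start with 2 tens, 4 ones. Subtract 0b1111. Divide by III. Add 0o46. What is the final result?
Convert 2 tens, 4 ones (place-value notation) → 2×10 + 4 = 24 (decimal)
Start: 24
Convert 0b1111 (binary) → 8 + 4 + 2 + 1 = 15 (decimal)
24 - 15 = 9
Convert III (Roman numeral) → 1 + 1 + 1 = 3 (decimal)
9 ÷ 3 = 3
Convert 0o46 (octal) → 4×8 + 6 = 38 (decimal)
3 + 38 = 41
41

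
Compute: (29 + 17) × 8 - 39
Parentheses first: 29 + 17 = 46
Multiply: 46 × 8 = 368
Subtract: 368 - 39 = 329
329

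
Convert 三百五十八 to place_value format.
Convert 三百五十八 (Chinese numeral) → 3×100 + 5×10 + 8 = 358 (decimal)
Convert 358 (decimal) → 358 = 3×100 + 5×10 + 8 → 3 hundreds, 5 tens, 8 ones (place-value notation)
3 hundreds, 5 tens, 8 ones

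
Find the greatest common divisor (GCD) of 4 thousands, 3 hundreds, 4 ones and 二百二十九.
Convert 4 thousands, 3 hundreds, 4 ones (place-value notation) → 4×1000 + 3×100 + 4 = 4304 (decimal)
Convert 二百二十九 (Chinese numeral) → 2×100 + 2×10 + 9 = 229 (decimal)
Compute gcd(4304, 229) = 1
1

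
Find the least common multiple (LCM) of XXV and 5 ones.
Convert XXV (Roman numeral) → 10 + 10 + 5 = 25 (decimal)
Convert 5 ones (place-value notation) → 5 (decimal)
Compute lcm(25, 5) = 25
25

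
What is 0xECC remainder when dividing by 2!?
Convert 0xECC (hexadecimal) → 14×256 + 12×16 + 12 = 3788 (decimal)
Convert 2! (factorial) → 2 (decimal)
Compute 3788 mod 2 = 0
0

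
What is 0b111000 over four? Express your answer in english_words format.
Convert 0b111000 (binary) → 32 + 16 + 8 = 56 (decimal)
Convert four (English words) → 4 (decimal)
Compute 56 ÷ 4 = 14
Convert 14 (decimal) → fourteen (English words)
fourteen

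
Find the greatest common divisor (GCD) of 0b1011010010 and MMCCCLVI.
Convert 0b1011010010 (binary) → 512 + 128 + 64 + 16 + 2 = 722 (decimal)
Convert MMCCCLVI (Roman numeral) → 1000 + 1000 + 100 + 100 + 100 + 50 + 5 + 1 = 2356 (decimal)
Compute gcd(722, 2356) = 38
38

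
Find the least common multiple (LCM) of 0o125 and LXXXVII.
Convert 0o125 (octal) → 1×64 + 2×8 + 5 = 85 (decimal)
Convert LXXXVII (Roman numeral) → 50 + 10 + 10 + 10 + 5 + 1 + 1 = 87 (decimal)
Compute lcm(85, 87) = 7395
7395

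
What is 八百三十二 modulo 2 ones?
Convert 八百三十二 (Chinese numeral) → 8×100 + 3×10 + 2 = 832 (decimal)
Convert 2 ones (place-value notation) → 2 (decimal)
Compute 832 mod 2 = 0
0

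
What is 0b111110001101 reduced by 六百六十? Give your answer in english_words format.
Convert 0b111110001101 (binary) → 2048 + 1024 + 512 + 256 + 128 + 8 + 4 + 1 = 3981 (decimal)
Convert 六百六十 (Chinese numeral) → 6×100 + 6×10 = 660 (decimal)
Compute 3981 - 660 = 3321
Convert 3321 (decimal) → 3321 = 3×1000 + 3×100 + 21 → three thousand three hundred twenty-one (English words)
three thousand three hundred twenty-one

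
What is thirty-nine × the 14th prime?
Convert thirty-nine (English words) → 39 (decimal)
Convert the 14th prime (prime index) → 43 (decimal)
Compute 39 × 43 = 1677
1677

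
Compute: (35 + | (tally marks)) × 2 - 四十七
Convert | (tally marks) → 1 (decimal)
Convert 四十七 (Chinese numeral) → 4×10 + 7 = 47 (decimal)
Expression in decimal: (35 + 1) × 2 - 47
Parentheses first: 35 + 1 = 36
Multiply: 36 × 2 = 72
Subtract: 72 - 47 = 25
25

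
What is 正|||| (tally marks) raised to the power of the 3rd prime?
Convert 正|||| (tally marks) → 5 + 4 = 9 (decimal)
Convert the 3rd prime (prime index) → 5 (decimal)
Compute 9 ^ 5 = 59049
59049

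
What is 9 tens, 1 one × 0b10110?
Convert 9 tens, 1 one (place-value notation) → 9×10 + 1 = 91 (decimal)
Convert 0b10110 (binary) → 16 + 4 + 2 = 22 (decimal)
Compute 91 × 22 = 2002
2002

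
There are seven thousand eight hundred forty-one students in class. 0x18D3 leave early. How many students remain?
Convert seven thousand eight hundred forty-one (English words) → 7×1000 + 8×100 + 41 = 7841 (decimal)
Convert 0x18D3 (hexadecimal) → 1×4096 + 8×256 + 13×16 + 3 = 6355 (decimal)
Compute 7841 - 6355 = 1486
1486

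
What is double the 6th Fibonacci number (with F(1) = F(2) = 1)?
The 6th Fibonacci number (with F(1) = F(2) = 1): 1, 1, 2, 3, 5, 8 → 8
Compute 8 × 2 = 16
16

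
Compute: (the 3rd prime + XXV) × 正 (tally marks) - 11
Convert the 3rd prime (prime index) → 5 (decimal)
Convert XXV (Roman numeral) → 10 + 10 + 5 = 25 (decimal)
Convert 正 (tally marks) → 5 (decimal)
Expression in decimal: (5 + 25) × 5 - 11
Parentheses first: 5 + 25 = 30
Multiply: 30 × 5 = 150
Subtract: 150 - 11 = 139
139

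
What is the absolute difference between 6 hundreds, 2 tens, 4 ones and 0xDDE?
Convert 6 hundreds, 2 tens, 4 ones (place-value notation) → 6×100 + 2×10 + 4 = 624 (decimal)
Convert 0xDDE (hexadecimal) → 13×256 + 13×16 + 14 = 3550 (decimal)
Compute |624 - 3550| = 2926
2926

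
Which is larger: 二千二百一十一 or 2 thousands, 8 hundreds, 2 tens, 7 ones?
Convert 二千二百一十一 (Chinese numeral) → 2×1000 + 2×100 + 1×10 + 1 = 2211 (decimal)
Convert 2 thousands, 8 hundreds, 2 tens, 7 ones (place-value notation) → 2×1000 + 8×100 + 2×10 + 7 = 2827 (decimal)
Compare 2211 vs 2827: larger = 2827
2827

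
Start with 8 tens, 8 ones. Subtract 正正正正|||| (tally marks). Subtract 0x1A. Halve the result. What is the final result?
Convert 8 tens, 8 ones (place-value notation) → 8×10 + 8 = 88 (decimal)
Start: 88
Convert 正正正正|||| (tally marks) → 5 + 5 + 5 + 5 + 4 = 24 (decimal)
88 - 24 = 64
Convert 0x1A (hexadecimal) → 1×16 + 10 = 26 (decimal)
64 - 26 = 38
38 ÷ 2 = 19
19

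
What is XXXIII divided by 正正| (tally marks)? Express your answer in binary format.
Convert XXXIII (Roman numeral) → 10 + 10 + 10 + 1 + 1 + 1 = 33 (decimal)
Convert 正正| (tally marks) → 5 + 5 + 1 = 11 (decimal)
Compute 33 ÷ 11 = 3
Convert 3 (decimal) → 3 = 2 + 1 → 0b11 (binary)
0b11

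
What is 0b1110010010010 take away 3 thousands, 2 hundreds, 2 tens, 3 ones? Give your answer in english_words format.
Convert 0b1110010010010 (binary) → 4096 + 2048 + 1024 + 128 + 16 + 2 = 7314 (decimal)
Convert 3 thousands, 2 hundreds, 2 tens, 3 ones (place-value notation) → 3×1000 + 2×100 + 2×10 + 3 = 3223 (decimal)
Compute 7314 - 3223 = 4091
Convert 4091 (decimal) → 4091 = 4×1000 + 91 → four thousand ninety-one (English words)
four thousand ninety-one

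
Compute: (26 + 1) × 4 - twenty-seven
Convert twenty-seven (English words) → 27 (decimal)
Expression in decimal: (26 + 1) × 4 - 27
Parentheses first: 26 + 1 = 27
Multiply: 27 × 4 = 108
Subtract: 108 - 27 = 81
81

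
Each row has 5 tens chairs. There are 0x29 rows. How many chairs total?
Convert 5 tens (place-value notation) → 5×10 = 50 (decimal)
Convert 0x29 (hexadecimal) → 2×16 + 9 = 41 (decimal)
Compute 50 × 41 = 2050
2050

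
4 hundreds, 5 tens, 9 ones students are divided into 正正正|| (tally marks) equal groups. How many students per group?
Convert 4 hundreds, 5 tens, 9 ones (place-value notation) → 4×100 + 5×10 + 9 = 459 (decimal)
Convert 正正正|| (tally marks) → 5 + 5 + 5 + 2 = 17 (decimal)
Compute 459 ÷ 17 = 27
27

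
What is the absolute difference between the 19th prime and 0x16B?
Convert the 19th prime (prime index) → 67 (decimal)
Convert 0x16B (hexadecimal) → 1×256 + 6×16 + 11 = 363 (decimal)
Compute |67 - 363| = 296
296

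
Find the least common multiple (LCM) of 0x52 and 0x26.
Convert 0x52 (hexadecimal) → 5×16 + 2 = 82 (decimal)
Convert 0x26 (hexadecimal) → 2×16 + 6 = 38 (decimal)
Compute lcm(82, 38) = 1558
1558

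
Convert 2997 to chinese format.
Convert 2997 (decimal) → 2997 = 2×1000 + 9×100 + 9×10 + 7 → 二千九百九十七 (Chinese numeral)
二千九百九十七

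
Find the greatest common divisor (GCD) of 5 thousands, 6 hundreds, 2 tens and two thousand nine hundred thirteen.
Convert 5 thousands, 6 hundreds, 2 tens (place-value notation) → 5×1000 + 6×100 + 2×10 = 5620 (decimal)
Convert two thousand nine hundred thirteen (English words) → 2×1000 + 9×100 + 13 = 2913 (decimal)
Compute gcd(5620, 2913) = 1
1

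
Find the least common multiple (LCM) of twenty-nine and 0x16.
Convert twenty-nine (English words) → 29 (decimal)
Convert 0x16 (hexadecimal) → 1×16 + 6 = 22 (decimal)
Compute lcm(29, 22) = 638
638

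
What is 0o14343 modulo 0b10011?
Convert 0o14343 (octal) → 1×4096 + 4×512 + 3×64 + 4×8 + 3 = 6371 (decimal)
Convert 0b10011 (binary) → 16 + 2 + 1 = 19 (decimal)
Compute 6371 mod 19 = 6
6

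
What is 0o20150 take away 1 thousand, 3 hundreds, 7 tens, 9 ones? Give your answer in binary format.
Convert 0o20150 (octal) → 2×4096 + 1×64 + 5×8 = 8296 (decimal)
Convert 1 thousand, 3 hundreds, 7 tens, 9 ones (place-value notation) → 1×1000 + 3×100 + 7×10 + 9 = 1379 (decimal)
Compute 8296 - 1379 = 6917
Convert 6917 (decimal) → 6917 = 4096 + 2048 + 512 + 256 + 4 + 1 → 0b1101100000101 (binary)
0b1101100000101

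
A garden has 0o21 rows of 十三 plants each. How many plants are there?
Convert 十三 (Chinese numeral) → 1×10 + 3 = 13 (decimal)
Convert 0o21 (octal) → 2×8 + 1 = 17 (decimal)
Compute 13 × 17 = 221
221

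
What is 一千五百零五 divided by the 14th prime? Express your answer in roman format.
Convert 一千五百零五 (Chinese numeral) → 1×1000 + 5×100 + 5 = 1505 (decimal)
Convert the 14th prime (prime index) → 43 (decimal)
Compute 1505 ÷ 43 = 35
Convert 35 (decimal) → 35 = 10 + 10 + 10 + 5 → XXXV (Roman numeral)
XXXV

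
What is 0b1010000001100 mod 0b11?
Convert 0b1010000001100 (binary) → 4096 + 1024 + 8 + 4 = 5132 (decimal)
Convert 0b11 (binary) → 2 + 1 = 3 (decimal)
Compute 5132 mod 3 = 2
2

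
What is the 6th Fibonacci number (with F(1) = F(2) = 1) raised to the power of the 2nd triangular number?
Convert the 6th Fibonacci number (with F(1) = F(2) = 1) (Fibonacci index) → 1, 1, 2, 3, 5, 8 → 8 (decimal)
Convert the 2nd triangular number (triangular index) → 2×3/2 = 3 (decimal)
Compute 8 ^ 3 = 512
512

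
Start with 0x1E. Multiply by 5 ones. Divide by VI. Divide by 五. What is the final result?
Convert 0x1E (hexadecimal) → 1×16 + 14 = 30 (decimal)
Start: 30
Convert 5 ones (place-value notation) → 5 (decimal)
30 × 5 = 150
Convert VI (Roman numeral) → 5 + 1 = 6 (decimal)
150 ÷ 6 = 25
Convert 五 (Chinese numeral) → 5 (decimal)
25 ÷ 5 = 5
5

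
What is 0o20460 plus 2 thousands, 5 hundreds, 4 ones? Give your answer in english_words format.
Convert 0o20460 (octal) → 2×4096 + 4×64 + 6×8 = 8496 (decimal)
Convert 2 thousands, 5 hundreds, 4 ones (place-value notation) → 2×1000 + 5×100 + 4 = 2504 (decimal)
Compute 8496 + 2504 = 11000
Convert 11000 (decimal) → 11000 = 11×1000 → eleven thousand (English words)
eleven thousand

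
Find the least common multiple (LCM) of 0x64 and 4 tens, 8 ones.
Convert 0x64 (hexadecimal) → 6×16 + 4 = 100 (decimal)
Convert 4 tens, 8 ones (place-value notation) → 4×10 + 8 = 48 (decimal)
Compute lcm(100, 48) = 1200
1200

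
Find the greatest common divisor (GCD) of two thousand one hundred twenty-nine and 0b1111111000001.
Convert two thousand one hundred twenty-nine (English words) → 2×1000 + 1×100 + 29 = 2129 (decimal)
Convert 0b1111111000001 (binary) → 4096 + 2048 + 1024 + 512 + 256 + 128 + 64 + 1 = 8129 (decimal)
Compute gcd(2129, 8129) = 1
1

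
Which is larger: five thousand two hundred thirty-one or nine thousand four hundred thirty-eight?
Convert five thousand two hundred thirty-one (English words) → 5×1000 + 2×100 + 31 = 5231 (decimal)
Convert nine thousand four hundred thirty-eight (English words) → 9×1000 + 4×100 + 38 = 9438 (decimal)
Compare 5231 vs 9438: larger = 9438
9438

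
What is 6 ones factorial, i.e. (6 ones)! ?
Convert 6 ones (place-value notation) → 6 (decimal)
Compute 6! = 720
720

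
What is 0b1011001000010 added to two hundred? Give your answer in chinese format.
Convert 0b1011001000010 (binary) → 4096 + 1024 + 512 + 64 + 2 = 5698 (decimal)
Convert two hundred (English words) → 2×100 = 200 (decimal)
Compute 5698 + 200 = 5898
Convert 5898 (decimal) → 5898 = 5×1000 + 8×100 + 9×10 + 8 → 五千八百九十八 (Chinese numeral)
五千八百九十八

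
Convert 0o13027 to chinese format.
Convert 0o13027 (octal) → 1×4096 + 3×512 + 2×8 + 7 = 5655 (decimal)
Convert 5655 (decimal) → 5655 = 5×1000 + 6×100 + 5×10 + 5 → 五千六百五十五 (Chinese numeral)
五千六百五十五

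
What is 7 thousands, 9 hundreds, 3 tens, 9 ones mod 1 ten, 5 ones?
Convert 7 thousands, 9 hundreds, 3 tens, 9 ones (place-value notation) → 7×1000 + 9×100 + 3×10 + 9 = 7939 (decimal)
Convert 1 ten, 5 ones (place-value notation) → 1×10 + 5 = 15 (decimal)
Compute 7939 mod 15 = 4
4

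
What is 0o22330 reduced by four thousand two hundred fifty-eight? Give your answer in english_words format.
Convert 0o22330 (octal) → 2×4096 + 2×512 + 3×64 + 3×8 = 9432 (decimal)
Convert four thousand two hundred fifty-eight (English words) → 4×1000 + 2×100 + 58 = 4258 (decimal)
Compute 9432 - 4258 = 5174
Convert 5174 (decimal) → 5174 = 5×1000 + 1×100 + 74 → five thousand one hundred seventy-four (English words)
five thousand one hundred seventy-four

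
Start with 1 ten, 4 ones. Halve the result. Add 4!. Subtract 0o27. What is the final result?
Convert 1 ten, 4 ones (place-value notation) → 1×10 + 4 = 14 (decimal)
Start: 14
14 ÷ 2 = 7
Convert 4! (factorial) → 24 (decimal)
7 + 24 = 31
Convert 0o27 (octal) → 2×8 + 7 = 23 (decimal)
31 - 23 = 8
8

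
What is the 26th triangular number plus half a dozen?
The 26th triangular number = 26×27/2 = 351
Convert half a dozen (colloquial) → 6 (decimal)
Compute 351 + 6 = 357
357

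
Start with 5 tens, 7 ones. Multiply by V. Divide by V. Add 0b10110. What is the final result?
Convert 5 tens, 7 ones (place-value notation) → 5×10 + 7 = 57 (decimal)
Start: 57
Convert V (Roman numeral) → 5 (decimal)
57 × 5 = 285
Convert V (Roman numeral) → 5 (decimal)
285 ÷ 5 = 57
Convert 0b10110 (binary) → 16 + 4 + 2 = 22 (decimal)
57 + 22 = 79
79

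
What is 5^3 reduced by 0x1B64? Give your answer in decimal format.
Convert 5^3 (power) → 125 (decimal)
Convert 0x1B64 (hexadecimal) → 1×4096 + 11×256 + 6×16 + 4 = 7012 (decimal)
Compute 125 - 7012 = -6887
-6887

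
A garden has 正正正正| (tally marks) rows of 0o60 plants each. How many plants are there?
Convert 0o60 (octal) → 6×8 = 48 (decimal)
Convert 正正正正| (tally marks) → 5 + 5 + 5 + 5 + 1 = 21 (decimal)
Compute 48 × 21 = 1008
1008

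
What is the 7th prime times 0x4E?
Convert the 7th prime (prime index) → 17 (decimal)
Convert 0x4E (hexadecimal) → 4×16 + 14 = 78 (decimal)
Compute 17 × 78 = 1326
1326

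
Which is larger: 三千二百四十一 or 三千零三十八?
Convert 三千二百四十一 (Chinese numeral) → 3×1000 + 2×100 + 4×10 + 1 = 3241 (decimal)
Convert 三千零三十八 (Chinese numeral) → 3×1000 + 3×10 + 8 = 3038 (decimal)
Compare 3241 vs 3038: larger = 3241
3241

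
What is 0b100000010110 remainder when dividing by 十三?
Convert 0b100000010110 (binary) → 2048 + 16 + 4 + 2 = 2070 (decimal)
Convert 十三 (Chinese numeral) → 1×10 + 3 = 13 (decimal)
Compute 2070 mod 13 = 3
3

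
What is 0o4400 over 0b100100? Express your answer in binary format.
Convert 0o4400 (octal) → 4×512 + 4×64 = 2304 (decimal)
Convert 0b100100 (binary) → 32 + 4 = 36 (decimal)
Compute 2304 ÷ 36 = 64
Convert 64 (decimal) → 0b1000000 (binary)
0b1000000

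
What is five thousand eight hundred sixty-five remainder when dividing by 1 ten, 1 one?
Convert five thousand eight hundred sixty-five (English words) → 5×1000 + 8×100 + 65 = 5865 (decimal)
Convert 1 ten, 1 one (place-value notation) → 1×10 + 1 = 11 (decimal)
Compute 5865 mod 11 = 2
2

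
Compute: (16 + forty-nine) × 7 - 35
Convert forty-nine (English words) → 49 (decimal)
Expression in decimal: (16 + 49) × 7 - 35
Parentheses first: 16 + 49 = 65
Multiply: 65 × 7 = 455
Subtract: 455 - 35 = 420
420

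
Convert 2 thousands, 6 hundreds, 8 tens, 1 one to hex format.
Convert 2 thousands, 6 hundreds, 8 tens, 1 one (place-value notation) → 2×1000 + 6×100 + 8×10 + 1 = 2681 (decimal)
Convert 2681 (decimal) → 2681 = 10×256 + 7×16 + 9 → 0xA79 (hexadecimal)
0xA79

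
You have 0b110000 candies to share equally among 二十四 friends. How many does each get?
Convert 0b110000 (binary) → 32 + 16 = 48 (decimal)
Convert 二十四 (Chinese numeral) → 2×10 + 4 = 24 (decimal)
Compute 48 ÷ 24 = 2
2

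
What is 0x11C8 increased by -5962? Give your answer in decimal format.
Convert 0x11C8 (hexadecimal) → 1×4096 + 1×256 + 12×16 + 8 = 4552 (decimal)
Compute 4552 + -5962 = -1410
-1410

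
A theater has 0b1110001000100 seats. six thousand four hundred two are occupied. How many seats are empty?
Convert 0b1110001000100 (binary) → 4096 + 2048 + 1024 + 64 + 4 = 7236 (decimal)
Convert six thousand four hundred two (English words) → 6×1000 + 4×100 + 2 = 6402 (decimal)
Compute 7236 - 6402 = 834
834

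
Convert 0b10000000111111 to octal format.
Convert 0b10000000111111 (binary) → 8192 + 32 + 16 + 8 + 4 + 2 + 1 = 8255 (decimal)
Convert 8255 (decimal) → 8255 = 2×4096 + 7×8 + 7 → 0o20077 (octal)
0o20077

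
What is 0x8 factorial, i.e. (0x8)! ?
Convert 0x8 (hexadecimal) → 8 (decimal)
Compute 8! = 40320
40320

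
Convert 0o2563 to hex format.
Convert 0o2563 (octal) → 2×512 + 5×64 + 6×8 + 3 = 1395 (decimal)
Convert 1395 (decimal) → 1395 = 5×256 + 7×16 + 3 → 0x573 (hexadecimal)
0x573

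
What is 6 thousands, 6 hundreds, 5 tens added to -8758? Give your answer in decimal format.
Convert 6 thousands, 6 hundreds, 5 tens (place-value notation) → 6×1000 + 6×100 + 5×10 = 6650 (decimal)
Compute 6650 + -8758 = -2108
-2108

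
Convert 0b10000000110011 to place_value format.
Convert 0b10000000110011 (binary) → 8192 + 32 + 16 + 2 + 1 = 8243 (decimal)
Convert 8243 (decimal) → 8243 = 8×1000 + 2×100 + 4×10 + 3 → 8 thousands, 2 hundreds, 4 tens, 3 ones (place-value notation)
8 thousands, 2 hundreds, 4 tens, 3 ones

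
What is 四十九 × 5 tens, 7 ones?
Convert 四十九 (Chinese numeral) → 4×10 + 9 = 49 (decimal)
Convert 5 tens, 7 ones (place-value notation) → 5×10 + 7 = 57 (decimal)
Compute 49 × 57 = 2793
2793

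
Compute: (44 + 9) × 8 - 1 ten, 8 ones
Convert 1 ten, 8 ones (place-value notation) → 1×10 + 8 = 18 (decimal)
Expression in decimal: (44 + 9) × 8 - 18
Parentheses first: 44 + 9 = 53
Multiply: 53 × 8 = 424
Subtract: 424 - 18 = 406
406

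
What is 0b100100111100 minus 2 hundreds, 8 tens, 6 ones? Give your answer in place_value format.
Convert 0b100100111100 (binary) → 2048 + 256 + 32 + 16 + 8 + 4 = 2364 (decimal)
Convert 2 hundreds, 8 tens, 6 ones (place-value notation) → 2×100 + 8×10 + 6 = 286 (decimal)
Compute 2364 - 286 = 2078
Convert 2078 (decimal) → 2078 = 2×1000 + 7×10 + 8 → 2 thousands, 7 tens, 8 ones (place-value notation)
2 thousands, 7 tens, 8 ones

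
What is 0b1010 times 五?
Convert 0b1010 (binary) → 8 + 2 = 10 (decimal)
Convert 五 (Chinese numeral) → 5 (decimal)
Compute 10 × 5 = 50
50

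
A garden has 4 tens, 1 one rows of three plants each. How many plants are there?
Convert three (English words) → 3 (decimal)
Convert 4 tens, 1 one (place-value notation) → 4×10 + 1 = 41 (decimal)
Compute 3 × 41 = 123
123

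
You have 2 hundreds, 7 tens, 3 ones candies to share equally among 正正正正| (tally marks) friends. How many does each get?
Convert 2 hundreds, 7 tens, 3 ones (place-value notation) → 2×100 + 7×10 + 3 = 273 (decimal)
Convert 正正正正| (tally marks) → 5 + 5 + 5 + 5 + 1 = 21 (decimal)
Compute 273 ÷ 21 = 13
13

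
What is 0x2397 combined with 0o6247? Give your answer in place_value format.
Convert 0x2397 (hexadecimal) → 2×4096 + 3×256 + 9×16 + 7 = 9111 (decimal)
Convert 0o6247 (octal) → 6×512 + 2×64 + 4×8 + 7 = 3239 (decimal)
Compute 9111 + 3239 = 12350
Convert 12350 (decimal) → 12350 = 12×1000 + 3×100 + 5×10 → 12 thousands, 3 hundreds, 5 tens (place-value notation)
12 thousands, 3 hundreds, 5 tens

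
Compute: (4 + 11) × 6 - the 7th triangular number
Convert the 7th triangular number (triangular index) → 7×8/2 = 28 (decimal)
Expression in decimal: (4 + 11) × 6 - 28
Parentheses first: 4 + 11 = 15
Multiply: 15 × 6 = 90
Subtract: 90 - 28 = 62
62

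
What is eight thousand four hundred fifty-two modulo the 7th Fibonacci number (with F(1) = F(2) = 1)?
Convert eight thousand four hundred fifty-two (English words) → 8×1000 + 4×100 + 52 = 8452 (decimal)
Convert the 7th Fibonacci number (with F(1) = F(2) = 1) (Fibonacci index) → 1, 1, 2, 3, 5, 8, 13 → 13 (decimal)
Compute 8452 mod 13 = 2
2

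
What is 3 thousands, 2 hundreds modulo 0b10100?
Convert 3 thousands, 2 hundreds (place-value notation) → 3×1000 + 2×100 = 3200 (decimal)
Convert 0b10100 (binary) → 16 + 4 = 20 (decimal)
Compute 3200 mod 20 = 0
0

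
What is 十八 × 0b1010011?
Convert 十八 (Chinese numeral) → 1×10 + 8 = 18 (decimal)
Convert 0b1010011 (binary) → 64 + 16 + 2 + 1 = 83 (decimal)
Compute 18 × 83 = 1494
1494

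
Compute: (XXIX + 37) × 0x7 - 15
Convert XXIX (Roman numeral) → 10 + 10 + 9 = 29 (decimal)
Convert 0x7 (hexadecimal) → 7 (decimal)
Expression in decimal: (29 + 37) × 7 - 15
Parentheses first: 29 + 37 = 66
Multiply: 66 × 7 = 462
Subtract: 462 - 15 = 447
447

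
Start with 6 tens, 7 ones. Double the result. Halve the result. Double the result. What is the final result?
Convert 6 tens, 7 ones (place-value notation) → 6×10 + 7 = 67 (decimal)
Start: 67
67 × 2 = 134
134 ÷ 2 = 67
67 × 2 = 134
134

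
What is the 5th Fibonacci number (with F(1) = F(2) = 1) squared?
The 5th Fibonacci number (with F(1) = F(2) = 1): 1, 1, 2, 3, 5 → 5
Compute 5² = 5 × 5 = 25
25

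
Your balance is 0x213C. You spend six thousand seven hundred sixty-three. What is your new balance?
Convert 0x213C (hexadecimal) → 2×4096 + 1×256 + 3×16 + 12 = 8508 (decimal)
Convert six thousand seven hundred sixty-three (English words) → 6×1000 + 7×100 + 63 = 6763 (decimal)
Compute 8508 - 6763 = 1745
1745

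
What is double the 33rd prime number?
The 33rd prime number = 137
Compute 137 × 2 = 274
274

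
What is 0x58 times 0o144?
Convert 0x58 (hexadecimal) → 5×16 + 8 = 88 (decimal)
Convert 0o144 (octal) → 1×64 + 4×8 + 4 = 100 (decimal)
Compute 88 × 100 = 8800
8800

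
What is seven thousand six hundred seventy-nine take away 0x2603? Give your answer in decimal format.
Convert seven thousand six hundred seventy-nine (English words) → 7×1000 + 6×100 + 79 = 7679 (decimal)
Convert 0x2603 (hexadecimal) → 2×4096 + 6×256 + 3 = 9731 (decimal)
Compute 7679 - 9731 = -2052
-2052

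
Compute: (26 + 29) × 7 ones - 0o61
Convert 7 ones (place-value notation) → 7 (decimal)
Convert 0o61 (octal) → 6×8 + 1 = 49 (decimal)
Expression in decimal: (26 + 29) × 7 - 49
Parentheses first: 26 + 29 = 55
Multiply: 55 × 7 = 385
Subtract: 385 - 49 = 336
336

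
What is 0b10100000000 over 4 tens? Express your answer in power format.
Convert 0b10100000000 (binary) → 1024 + 256 = 1280 (decimal)
Convert 4 tens (place-value notation) → 4×10 = 40 (decimal)
Compute 1280 ÷ 40 = 32
Convert 32 (decimal) → 2^5 (power)
2^5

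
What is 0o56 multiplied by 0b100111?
Convert 0o56 (octal) → 5×8 + 6 = 46 (decimal)
Convert 0b100111 (binary) → 32 + 4 + 2 + 1 = 39 (decimal)
Compute 46 × 39 = 1794
1794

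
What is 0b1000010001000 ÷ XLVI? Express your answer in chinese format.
Convert 0b1000010001000 (binary) → 4096 + 128 + 8 = 4232 (decimal)
Convert XLVI (Roman numeral) → 40 + 5 + 1 = 46 (decimal)
Compute 4232 ÷ 46 = 92
Convert 92 (decimal) → 92 = 9×10 + 2 → 九十二 (Chinese numeral)
九十二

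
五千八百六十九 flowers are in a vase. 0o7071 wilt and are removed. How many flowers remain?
Convert 五千八百六十九 (Chinese numeral) → 5×1000 + 8×100 + 6×10 + 9 = 5869 (decimal)
Convert 0o7071 (octal) → 7×512 + 7×8 + 1 = 3641 (decimal)
Compute 5869 - 3641 = 2228
2228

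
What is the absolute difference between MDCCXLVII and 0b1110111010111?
Convert MDCCXLVII (Roman numeral) → 1000 + 500 + 100 + 100 + 40 + 5 + 1 + 1 = 1747 (decimal)
Convert 0b1110111010111 (binary) → 4096 + 2048 + 1024 + 256 + 128 + 64 + 16 + 4 + 2 + 1 = 7639 (decimal)
Compute |1747 - 7639| = 5892
5892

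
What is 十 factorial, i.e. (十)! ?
Convert 十 (Chinese numeral) → 1×10 = 10 (decimal)
Compute 10! = 3628800
3628800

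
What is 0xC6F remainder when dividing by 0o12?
Convert 0xC6F (hexadecimal) → 12×256 + 6×16 + 15 = 3183 (decimal)
Convert 0o12 (octal) → 1×8 + 2 = 10 (decimal)
Compute 3183 mod 10 = 3
3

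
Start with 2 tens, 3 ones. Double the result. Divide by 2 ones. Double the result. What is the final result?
Convert 2 tens, 3 ones (place-value notation) → 2×10 + 3 = 23 (decimal)
Start: 23
23 × 2 = 46
Convert 2 ones (place-value notation) → 2 (decimal)
46 ÷ 2 = 23
23 × 2 = 46
46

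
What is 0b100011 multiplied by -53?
Convert 0b100011 (binary) → 32 + 2 + 1 = 35 (decimal)
Compute 35 × -53 = -1855
-1855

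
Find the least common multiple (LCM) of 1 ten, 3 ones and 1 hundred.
Convert 1 ten, 3 ones (place-value notation) → 1×10 + 3 = 13 (decimal)
Convert 1 hundred (place-value notation) → 1×100 = 100 (decimal)
Compute lcm(13, 100) = 1300
1300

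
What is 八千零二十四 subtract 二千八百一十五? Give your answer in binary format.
Convert 八千零二十四 (Chinese numeral) → 8×1000 + 2×10 + 4 = 8024 (decimal)
Convert 二千八百一十五 (Chinese numeral) → 2×1000 + 8×100 + 1×10 + 5 = 2815 (decimal)
Compute 8024 - 2815 = 5209
Convert 5209 (decimal) → 5209 = 4096 + 1024 + 64 + 16 + 8 + 1 → 0b1010001011001 (binary)
0b1010001011001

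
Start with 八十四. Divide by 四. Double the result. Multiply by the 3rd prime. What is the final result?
Convert 八十四 (Chinese numeral) → 8×10 + 4 = 84 (decimal)
Start: 84
Convert 四 (Chinese numeral) → 4 (decimal)
84 ÷ 4 = 21
21 × 2 = 42
Convert the 3rd prime (prime index) → 5 (decimal)
42 × 5 = 210
210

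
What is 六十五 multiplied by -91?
Convert 六十五 (Chinese numeral) → 6×10 + 5 = 65 (decimal)
Compute 65 × -91 = -5915
-5915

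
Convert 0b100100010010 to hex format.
Convert 0b100100010010 (binary) → 2048 + 256 + 16 + 2 = 2322 (decimal)
Convert 2322 (decimal) → 2322 = 9×256 + 1×16 + 2 → 0x912 (hexadecimal)
0x912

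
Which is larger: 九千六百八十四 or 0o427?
Convert 九千六百八十四 (Chinese numeral) → 9×1000 + 6×100 + 8×10 + 4 = 9684 (decimal)
Convert 0o427 (octal) → 4×64 + 2×8 + 7 = 279 (decimal)
Compare 9684 vs 279: larger = 9684
9684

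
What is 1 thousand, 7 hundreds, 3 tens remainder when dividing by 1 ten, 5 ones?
Convert 1 thousand, 7 hundreds, 3 tens (place-value notation) → 1×1000 + 7×100 + 3×10 = 1730 (decimal)
Convert 1 ten, 5 ones (place-value notation) → 1×10 + 5 = 15 (decimal)
Compute 1730 mod 15 = 5
5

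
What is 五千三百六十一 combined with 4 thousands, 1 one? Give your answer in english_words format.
Convert 五千三百六十一 (Chinese numeral) → 5×1000 + 3×100 + 6×10 + 1 = 5361 (decimal)
Convert 4 thousands, 1 one (place-value notation) → 4×1000 + 1 = 4001 (decimal)
Compute 5361 + 4001 = 9362
Convert 9362 (decimal) → 9362 = 9×1000 + 3×100 + 62 → nine thousand three hundred sixty-two (English words)
nine thousand three hundred sixty-two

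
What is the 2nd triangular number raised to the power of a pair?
Convert the 2nd triangular number (triangular index) → 2×3/2 = 3 (decimal)
Convert a pair (colloquial) → 2 (decimal)
Compute 3 ^ 2 = 9
9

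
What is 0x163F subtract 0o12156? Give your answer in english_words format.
Convert 0x163F (hexadecimal) → 1×4096 + 6×256 + 3×16 + 15 = 5695 (decimal)
Convert 0o12156 (octal) → 1×4096 + 2×512 + 1×64 + 5×8 + 6 = 5230 (decimal)
Compute 5695 - 5230 = 465
Convert 465 (decimal) → 465 = 4×100 + 65 → four hundred sixty-five (English words)
four hundred sixty-five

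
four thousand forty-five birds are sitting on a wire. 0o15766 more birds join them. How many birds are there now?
Convert four thousand forty-five (English words) → 4×1000 + 45 = 4045 (decimal)
Convert 0o15766 (octal) → 1×4096 + 5×512 + 7×64 + 6×8 + 6 = 7158 (decimal)
Compute 4045 + 7158 = 11203
11203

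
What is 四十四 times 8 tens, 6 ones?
Convert 四十四 (Chinese numeral) → 4×10 + 4 = 44 (decimal)
Convert 8 tens, 6 ones (place-value notation) → 8×10 + 6 = 86 (decimal)
Compute 44 × 86 = 3784
3784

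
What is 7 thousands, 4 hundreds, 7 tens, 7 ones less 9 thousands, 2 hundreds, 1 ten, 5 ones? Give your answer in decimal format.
Convert 7 thousands, 4 hundreds, 7 tens, 7 ones (place-value notation) → 7×1000 + 4×100 + 7×10 + 7 = 7477 (decimal)
Convert 9 thousands, 2 hundreds, 1 ten, 5 ones (place-value notation) → 9×1000 + 2×100 + 1×10 + 5 = 9215 (decimal)
Compute 7477 - 9215 = -1738
-1738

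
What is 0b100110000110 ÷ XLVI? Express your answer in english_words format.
Convert 0b100110000110 (binary) → 2048 + 256 + 128 + 4 + 2 = 2438 (decimal)
Convert XLVI (Roman numeral) → 40 + 5 + 1 = 46 (decimal)
Compute 2438 ÷ 46 = 53
Convert 53 (decimal) → fifty-three (English words)
fifty-three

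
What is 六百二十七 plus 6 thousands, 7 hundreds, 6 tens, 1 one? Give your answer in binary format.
Convert 六百二十七 (Chinese numeral) → 6×100 + 2×10 + 7 = 627 (decimal)
Convert 6 thousands, 7 hundreds, 6 tens, 1 one (place-value notation) → 6×1000 + 7×100 + 6×10 + 1 = 6761 (decimal)
Compute 627 + 6761 = 7388
Convert 7388 (decimal) → 7388 = 4096 + 2048 + 1024 + 128 + 64 + 16 + 8 + 4 → 0b1110011011100 (binary)
0b1110011011100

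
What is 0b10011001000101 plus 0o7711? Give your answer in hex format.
Convert 0b10011001000101 (binary) → 8192 + 1024 + 512 + 64 + 4 + 1 = 9797 (decimal)
Convert 0o7711 (octal) → 7×512 + 7×64 + 1×8 + 1 = 4041 (decimal)
Compute 9797 + 4041 = 13838
Convert 13838 (decimal) → 13838 = 3×4096 + 6×256 + 14 → 0x360E (hexadecimal)
0x360E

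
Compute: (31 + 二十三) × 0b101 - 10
Convert 二十三 (Chinese numeral) → 2×10 + 3 = 23 (decimal)
Convert 0b101 (binary) → 4 + 1 = 5 (decimal)
Expression in decimal: (31 + 23) × 5 - 10
Parentheses first: 31 + 23 = 54
Multiply: 54 × 5 = 270
Subtract: 270 - 10 = 260
260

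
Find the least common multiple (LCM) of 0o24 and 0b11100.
Convert 0o24 (octal) → 2×8 + 4 = 20 (decimal)
Convert 0b11100 (binary) → 16 + 8 + 4 = 28 (decimal)
Compute lcm(20, 28) = 140
140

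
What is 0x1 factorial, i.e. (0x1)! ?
Convert 0x1 (hexadecimal) → 1 (decimal)
Compute 1! = 1
1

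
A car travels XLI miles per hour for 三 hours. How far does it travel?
Convert XLI (Roman numeral) → 40 + 1 = 41 (decimal)
Convert 三 (Chinese numeral) → 3 (decimal)
Compute 41 × 3 = 123
123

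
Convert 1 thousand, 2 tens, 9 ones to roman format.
Convert 1 thousand, 2 tens, 9 ones (place-value notation) → 1×1000 + 2×10 + 9 = 1029 (decimal)
Convert 1029 (decimal) → 1029 = 1000 + 10 + 10 + 9 → MXXIX (Roman numeral)
MXXIX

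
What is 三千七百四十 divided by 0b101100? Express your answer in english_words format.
Convert 三千七百四十 (Chinese numeral) → 3×1000 + 7×100 + 4×10 = 3740 (decimal)
Convert 0b101100 (binary) → 32 + 8 + 4 = 44 (decimal)
Compute 3740 ÷ 44 = 85
Convert 85 (decimal) → eighty-five (English words)
eighty-five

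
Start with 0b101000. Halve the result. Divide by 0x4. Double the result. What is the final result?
Convert 0b101000 (binary) → 32 + 8 = 40 (decimal)
Start: 40
40 ÷ 2 = 20
Convert 0x4 (hexadecimal) → 4 (decimal)
20 ÷ 4 = 5
5 × 2 = 10
10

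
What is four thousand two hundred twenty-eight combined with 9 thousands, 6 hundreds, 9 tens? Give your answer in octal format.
Convert four thousand two hundred twenty-eight (English words) → 4×1000 + 2×100 + 28 = 4228 (decimal)
Convert 9 thousands, 6 hundreds, 9 tens (place-value notation) → 9×1000 + 6×100 + 9×10 = 9690 (decimal)
Compute 4228 + 9690 = 13918
Convert 13918 (decimal) → 13918 = 3×4096 + 3×512 + 1×64 + 3×8 + 6 → 0o33136 (octal)
0o33136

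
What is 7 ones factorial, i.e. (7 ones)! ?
Convert 7 ones (place-value notation) → 7 (decimal)
Compute 7! = 5040
5040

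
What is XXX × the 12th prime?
Convert XXX (Roman numeral) → 10 + 10 + 10 = 30 (decimal)
Convert the 12th prime (prime index) → 37 (decimal)
Compute 30 × 37 = 1110
1110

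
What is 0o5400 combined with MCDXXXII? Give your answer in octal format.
Convert 0o5400 (octal) → 5×512 + 4×64 = 2816 (decimal)
Convert MCDXXXII (Roman numeral) → 1000 + 400 + 10 + 10 + 10 + 1 + 1 = 1432 (decimal)
Compute 2816 + 1432 = 4248
Convert 4248 (decimal) → 4248 = 1×4096 + 2×64 + 3×8 → 0o10230 (octal)
0o10230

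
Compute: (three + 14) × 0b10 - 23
Convert three (English words) → 3 (decimal)
Convert 0b10 (binary) → 2 (decimal)
Expression in decimal: (3 + 14) × 2 - 23
Parentheses first: 3 + 14 = 17
Multiply: 17 × 2 = 34
Subtract: 34 - 23 = 11
11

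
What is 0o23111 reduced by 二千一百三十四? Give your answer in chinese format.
Convert 0o23111 (octal) → 2×4096 + 3×512 + 1×64 + 1×8 + 1 = 9801 (decimal)
Convert 二千一百三十四 (Chinese numeral) → 2×1000 + 1×100 + 3×10 + 4 = 2134 (decimal)
Compute 9801 - 2134 = 7667
Convert 7667 (decimal) → 7667 = 7×1000 + 6×100 + 6×10 + 7 → 七千六百六十七 (Chinese numeral)
七千六百六十七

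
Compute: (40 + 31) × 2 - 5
Parentheses first: 40 + 31 = 71
Multiply: 71 × 2 = 142
Subtract: 142 - 5 = 137
137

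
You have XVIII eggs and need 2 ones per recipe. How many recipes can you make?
Convert XVIII (Roman numeral) → 10 + 5 + 1 + 1 + 1 = 18 (decimal)
Convert 2 ones (place-value notation) → 2 (decimal)
Compute 18 ÷ 2 = 9
9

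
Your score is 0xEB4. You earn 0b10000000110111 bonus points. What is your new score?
Convert 0xEB4 (hexadecimal) → 14×256 + 11×16 + 4 = 3764 (decimal)
Convert 0b10000000110111 (binary) → 8192 + 32 + 16 + 4 + 2 + 1 = 8247 (decimal)
Compute 3764 + 8247 = 12011
12011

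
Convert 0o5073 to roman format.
Convert 0o5073 (octal) → 5×512 + 7×8 + 3 = 2619 (decimal)
Convert 2619 (decimal) → 2619 = 1000 + 1000 + 500 + 100 + 10 + 9 → MMDCXIX (Roman numeral)
MMDCXIX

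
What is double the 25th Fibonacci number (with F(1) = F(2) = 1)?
The 25th Fibonacci number (with F(1) = F(2) = 1) = 75025
Compute 75025 × 2 = 150050
150050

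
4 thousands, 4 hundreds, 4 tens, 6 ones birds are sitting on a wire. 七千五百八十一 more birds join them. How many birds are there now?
Convert 4 thousands, 4 hundreds, 4 tens, 6 ones (place-value notation) → 4×1000 + 4×100 + 4×10 + 6 = 4446 (decimal)
Convert 七千五百八十一 (Chinese numeral) → 7×1000 + 5×100 + 8×10 + 1 = 7581 (decimal)
Compute 4446 + 7581 = 12027
12027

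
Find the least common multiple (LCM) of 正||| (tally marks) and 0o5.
Convert 正||| (tally marks) → 5 + 3 = 8 (decimal)
Convert 0o5 (octal) → 5 (decimal)
Compute lcm(8, 5) = 40
40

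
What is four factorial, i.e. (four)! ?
Convert four (English words) → 4 (decimal)
Compute 4! = 24
24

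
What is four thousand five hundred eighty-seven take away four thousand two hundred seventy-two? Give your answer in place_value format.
Convert four thousand five hundred eighty-seven (English words) → 4×1000 + 5×100 + 87 = 4587 (decimal)
Convert four thousand two hundred seventy-two (English words) → 4×1000 + 2×100 + 72 = 4272 (decimal)
Compute 4587 - 4272 = 315
Convert 315 (decimal) → 315 = 3×100 + 1×10 + 5 → 3 hundreds, 1 ten, 5 ones (place-value notation)
3 hundreds, 1 ten, 5 ones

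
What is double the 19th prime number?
The 19th prime number = 67
Compute 67 × 2 = 134
134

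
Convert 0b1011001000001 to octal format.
Convert 0b1011001000001 (binary) → 4096 + 1024 + 512 + 64 + 1 = 5697 (decimal)
Convert 5697 (decimal) → 5697 = 1×4096 + 3×512 + 1×64 + 1 → 0o13101 (octal)
0o13101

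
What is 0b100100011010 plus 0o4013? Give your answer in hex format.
Convert 0b100100011010 (binary) → 2048 + 256 + 16 + 8 + 2 = 2330 (decimal)
Convert 0o4013 (octal) → 4×512 + 1×8 + 3 = 2059 (decimal)
Compute 2330 + 2059 = 4389
Convert 4389 (decimal) → 4389 = 1×4096 + 1×256 + 2×16 + 5 → 0x1125 (hexadecimal)
0x1125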